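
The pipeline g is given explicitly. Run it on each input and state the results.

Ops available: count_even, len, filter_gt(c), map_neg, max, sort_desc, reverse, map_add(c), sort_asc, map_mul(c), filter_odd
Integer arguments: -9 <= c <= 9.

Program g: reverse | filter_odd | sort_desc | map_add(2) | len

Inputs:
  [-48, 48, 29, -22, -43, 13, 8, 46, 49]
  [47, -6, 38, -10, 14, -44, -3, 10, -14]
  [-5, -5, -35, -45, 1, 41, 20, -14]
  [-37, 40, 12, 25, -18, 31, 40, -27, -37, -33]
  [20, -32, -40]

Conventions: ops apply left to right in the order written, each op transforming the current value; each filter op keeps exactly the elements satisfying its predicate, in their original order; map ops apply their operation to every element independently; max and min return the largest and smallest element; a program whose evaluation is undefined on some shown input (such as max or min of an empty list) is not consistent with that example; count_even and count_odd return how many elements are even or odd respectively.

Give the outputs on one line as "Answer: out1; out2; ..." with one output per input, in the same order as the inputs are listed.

4; 2; 6; 6; 0

Execution, op by op:
  [-48, 48, 29, -22, -43, 13, 8, 46, 49] -> [49, 46, 8, 13, -43, -22, 29, 48, -48] -> [49, 13, -43, 29] -> [49, 29, 13, -43] -> [51, 31, 15, -41] -> 4
  [47, -6, 38, -10, 14, -44, -3, 10, -14] -> [-14, 10, -3, -44, 14, -10, 38, -6, 47] -> [-3, 47] -> [47, -3] -> [49, -1] -> 2
  [-5, -5, -35, -45, 1, 41, 20, -14] -> [-14, 20, 41, 1, -45, -35, -5, -5] -> [41, 1, -45, -35, -5, -5] -> [41, 1, -5, -5, -35, -45] -> [43, 3, -3, -3, -33, -43] -> 6
  [-37, 40, 12, 25, -18, 31, 40, -27, -37, -33] -> [-33, -37, -27, 40, 31, -18, 25, 12, 40, -37] -> [-33, -37, -27, 31, 25, -37] -> [31, 25, -27, -33, -37, -37] -> [33, 27, -25, -31, -35, -35] -> 6
  [20, -32, -40] -> [-40, -32, 20] -> [] -> [] -> [] -> 0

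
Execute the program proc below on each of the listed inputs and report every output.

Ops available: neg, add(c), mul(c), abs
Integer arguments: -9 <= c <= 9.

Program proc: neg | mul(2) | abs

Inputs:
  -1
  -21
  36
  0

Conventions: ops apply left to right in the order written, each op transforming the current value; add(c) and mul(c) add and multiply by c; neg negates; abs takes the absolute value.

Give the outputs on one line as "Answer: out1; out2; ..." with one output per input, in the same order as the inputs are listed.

Execution, op by op:
  -1 -> 1 -> 2 -> 2
  -21 -> 21 -> 42 -> 42
  36 -> -36 -> -72 -> 72
  0 -> 0 -> 0 -> 0

2; 42; 72; 0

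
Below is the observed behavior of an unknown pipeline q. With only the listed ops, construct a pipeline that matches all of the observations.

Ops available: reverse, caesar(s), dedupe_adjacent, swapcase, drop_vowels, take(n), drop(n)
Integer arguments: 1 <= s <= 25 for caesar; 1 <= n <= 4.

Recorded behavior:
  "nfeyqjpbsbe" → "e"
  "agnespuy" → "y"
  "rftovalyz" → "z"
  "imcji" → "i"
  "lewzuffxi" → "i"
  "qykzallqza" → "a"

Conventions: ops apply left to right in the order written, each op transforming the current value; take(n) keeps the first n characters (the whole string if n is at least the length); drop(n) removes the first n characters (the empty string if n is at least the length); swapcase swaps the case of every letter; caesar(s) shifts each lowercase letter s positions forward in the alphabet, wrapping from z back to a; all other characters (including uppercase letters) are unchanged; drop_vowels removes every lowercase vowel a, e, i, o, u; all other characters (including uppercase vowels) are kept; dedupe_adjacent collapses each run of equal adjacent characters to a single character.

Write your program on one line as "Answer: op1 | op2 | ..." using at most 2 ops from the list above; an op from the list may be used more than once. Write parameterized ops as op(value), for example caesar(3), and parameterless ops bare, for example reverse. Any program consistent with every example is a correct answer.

reverse | take(1)

Check, running the answer program on each example:
  "nfeyqjpbsbe" -> "ebsbpjqyefn" -> "e"
  "agnespuy" -> "yupsenga" -> "y"
  "rftovalyz" -> "zylavotfr" -> "z"
  "imcji" -> "ijcmi" -> "i"
  "lewzuffxi" -> "ixffuzwel" -> "i"
  "qykzallqza" -> "azqllazkyq" -> "a"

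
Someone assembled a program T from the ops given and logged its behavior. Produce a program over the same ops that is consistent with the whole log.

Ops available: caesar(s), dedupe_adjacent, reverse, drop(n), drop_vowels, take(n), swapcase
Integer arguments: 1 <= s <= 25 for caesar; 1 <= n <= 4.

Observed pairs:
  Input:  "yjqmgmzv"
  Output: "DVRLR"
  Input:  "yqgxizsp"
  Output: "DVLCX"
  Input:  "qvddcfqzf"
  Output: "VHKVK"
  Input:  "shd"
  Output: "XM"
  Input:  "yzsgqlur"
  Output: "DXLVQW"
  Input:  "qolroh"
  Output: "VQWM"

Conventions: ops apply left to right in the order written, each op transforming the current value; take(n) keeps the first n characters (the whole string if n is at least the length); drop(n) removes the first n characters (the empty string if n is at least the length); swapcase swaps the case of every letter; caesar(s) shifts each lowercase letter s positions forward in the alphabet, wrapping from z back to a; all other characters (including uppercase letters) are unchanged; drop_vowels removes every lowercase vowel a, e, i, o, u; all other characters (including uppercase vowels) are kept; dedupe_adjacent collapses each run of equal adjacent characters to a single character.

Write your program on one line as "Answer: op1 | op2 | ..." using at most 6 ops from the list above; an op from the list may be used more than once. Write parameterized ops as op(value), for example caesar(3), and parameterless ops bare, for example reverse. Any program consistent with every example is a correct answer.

drop_vowels | dedupe_adjacent | caesar(5) | drop_vowels | swapcase

Check, running the answer program on each example:
  "yjqmgmzv" -> "yjqmgmzv" -> "yjqmgmzv" -> "dovrlrea" -> "dvrlr" -> "DVRLR"
  "yqgxizsp" -> "yqgxzsp" -> "yqgxzsp" -> "dvlcexu" -> "dvlcx" -> "DVLCX"
  "qvddcfqzf" -> "qvddcfqzf" -> "qvdcfqzf" -> "vaihkvek" -> "vhkvk" -> "VHKVK"
  "shd" -> "shd" -> "shd" -> "xmi" -> "xm" -> "XM"
  "yzsgqlur" -> "yzsgqlr" -> "yzsgqlr" -> "dexlvqw" -> "dxlvqw" -> "DXLVQW"
  "qolroh" -> "qlrh" -> "qlrh" -> "vqwm" -> "vqwm" -> "VQWM"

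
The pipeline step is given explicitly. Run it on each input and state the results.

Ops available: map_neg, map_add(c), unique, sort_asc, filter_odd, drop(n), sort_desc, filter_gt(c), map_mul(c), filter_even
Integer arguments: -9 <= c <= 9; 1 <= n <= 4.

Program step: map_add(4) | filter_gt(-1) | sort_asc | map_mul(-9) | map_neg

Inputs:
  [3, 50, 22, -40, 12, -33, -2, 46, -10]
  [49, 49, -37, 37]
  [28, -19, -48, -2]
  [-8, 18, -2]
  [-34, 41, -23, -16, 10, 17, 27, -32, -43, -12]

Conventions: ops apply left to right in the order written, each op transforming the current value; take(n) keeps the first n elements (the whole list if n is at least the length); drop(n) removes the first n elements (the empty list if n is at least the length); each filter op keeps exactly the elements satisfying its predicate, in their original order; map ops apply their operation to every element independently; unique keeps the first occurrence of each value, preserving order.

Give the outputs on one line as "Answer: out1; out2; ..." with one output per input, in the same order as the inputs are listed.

[18, 63, 144, 234, 450, 486]; [369, 477, 477]; [18, 288]; [18, 198]; [126, 189, 279, 405]

Execution, op by op:
  [3, 50, 22, -40, 12, -33, -2, 46, -10] -> [7, 54, 26, -36, 16, -29, 2, 50, -6] -> [7, 54, 26, 16, 2, 50] -> [2, 7, 16, 26, 50, 54] -> [-18, -63, -144, -234, -450, -486] -> [18, 63, 144, 234, 450, 486]
  [49, 49, -37, 37] -> [53, 53, -33, 41] -> [53, 53, 41] -> [41, 53, 53] -> [-369, -477, -477] -> [369, 477, 477]
  [28, -19, -48, -2] -> [32, -15, -44, 2] -> [32, 2] -> [2, 32] -> [-18, -288] -> [18, 288]
  [-8, 18, -2] -> [-4, 22, 2] -> [22, 2] -> [2, 22] -> [-18, -198] -> [18, 198]
  [-34, 41, -23, -16, 10, 17, 27, -32, -43, -12] -> [-30, 45, -19, -12, 14, 21, 31, -28, -39, -8] -> [45, 14, 21, 31] -> [14, 21, 31, 45] -> [-126, -189, -279, -405] -> [126, 189, 279, 405]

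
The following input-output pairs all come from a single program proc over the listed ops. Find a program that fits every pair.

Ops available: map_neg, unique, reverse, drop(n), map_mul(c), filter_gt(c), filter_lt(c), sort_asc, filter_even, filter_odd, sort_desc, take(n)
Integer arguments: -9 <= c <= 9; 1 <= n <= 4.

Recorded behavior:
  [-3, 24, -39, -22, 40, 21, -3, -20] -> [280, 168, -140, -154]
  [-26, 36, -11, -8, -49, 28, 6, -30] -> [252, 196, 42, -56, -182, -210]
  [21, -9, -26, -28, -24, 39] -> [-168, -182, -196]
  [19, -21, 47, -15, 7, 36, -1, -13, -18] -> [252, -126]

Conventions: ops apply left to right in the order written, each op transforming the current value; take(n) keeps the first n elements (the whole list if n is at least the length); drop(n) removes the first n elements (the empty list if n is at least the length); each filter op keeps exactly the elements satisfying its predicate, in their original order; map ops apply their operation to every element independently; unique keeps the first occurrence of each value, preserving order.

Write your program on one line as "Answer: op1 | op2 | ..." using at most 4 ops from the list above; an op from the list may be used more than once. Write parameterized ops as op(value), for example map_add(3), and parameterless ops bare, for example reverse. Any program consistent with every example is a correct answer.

map_mul(7) | reverse | filter_even | sort_desc

Check, running the answer program on each example:
  [-3, 24, -39, -22, 40, 21, -3, -20] -> [-21, 168, -273, -154, 280, 147, -21, -140] -> [-140, -21, 147, 280, -154, -273, 168, -21] -> [-140, 280, -154, 168] -> [280, 168, -140, -154]
  [-26, 36, -11, -8, -49, 28, 6, -30] -> [-182, 252, -77, -56, -343, 196, 42, -210] -> [-210, 42, 196, -343, -56, -77, 252, -182] -> [-210, 42, 196, -56, 252, -182] -> [252, 196, 42, -56, -182, -210]
  [21, -9, -26, -28, -24, 39] -> [147, -63, -182, -196, -168, 273] -> [273, -168, -196, -182, -63, 147] -> [-168, -196, -182] -> [-168, -182, -196]
  [19, -21, 47, -15, 7, 36, -1, -13, -18] -> [133, -147, 329, -105, 49, 252, -7, -91, -126] -> [-126, -91, -7, 252, 49, -105, 329, -147, 133] -> [-126, 252] -> [252, -126]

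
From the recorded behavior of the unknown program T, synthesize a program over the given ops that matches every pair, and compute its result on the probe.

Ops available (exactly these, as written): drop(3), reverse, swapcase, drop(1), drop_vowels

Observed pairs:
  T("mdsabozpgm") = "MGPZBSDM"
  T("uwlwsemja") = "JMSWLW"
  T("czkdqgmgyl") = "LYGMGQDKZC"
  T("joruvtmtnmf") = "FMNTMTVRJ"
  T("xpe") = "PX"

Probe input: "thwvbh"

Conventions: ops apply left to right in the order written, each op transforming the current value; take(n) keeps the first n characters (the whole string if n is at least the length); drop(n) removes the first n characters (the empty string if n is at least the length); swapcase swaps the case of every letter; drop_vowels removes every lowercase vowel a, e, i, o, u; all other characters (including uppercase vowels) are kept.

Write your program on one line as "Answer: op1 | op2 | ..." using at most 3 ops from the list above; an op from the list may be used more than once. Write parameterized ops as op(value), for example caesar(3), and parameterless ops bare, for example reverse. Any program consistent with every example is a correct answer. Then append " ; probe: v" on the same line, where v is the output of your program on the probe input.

drop_vowels | swapcase | reverse ; probe: "HBVWHT"

Check, running the answer program on each example:
  "mdsabozpgm" -> "mdsbzpgm" -> "MDSBZPGM" -> "MGPZBSDM"
  "uwlwsemja" -> "wlwsmj" -> "WLWSMJ" -> "JMSWLW"
  "czkdqgmgyl" -> "czkdqgmgyl" -> "CZKDQGMGYL" -> "LYGMGQDKZC"
  "joruvtmtnmf" -> "jrvtmtnmf" -> "JRVTMTNMF" -> "FMNTMTVRJ"
  "xpe" -> "xp" -> "XP" -> "PX"
  probe: "thwvbh" -> "thwvbh" -> "THWVBH" -> "HBVWHT"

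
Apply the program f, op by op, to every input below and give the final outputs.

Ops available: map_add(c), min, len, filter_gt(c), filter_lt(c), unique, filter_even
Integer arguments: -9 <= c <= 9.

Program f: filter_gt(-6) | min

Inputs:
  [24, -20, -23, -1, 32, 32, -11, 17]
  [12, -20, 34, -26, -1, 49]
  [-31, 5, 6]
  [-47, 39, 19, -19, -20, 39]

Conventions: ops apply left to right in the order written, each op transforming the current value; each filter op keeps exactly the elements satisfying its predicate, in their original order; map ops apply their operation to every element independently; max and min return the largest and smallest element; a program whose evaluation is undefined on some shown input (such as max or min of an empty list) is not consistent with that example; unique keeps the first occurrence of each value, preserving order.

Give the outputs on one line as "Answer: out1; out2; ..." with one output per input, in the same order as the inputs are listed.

-1; -1; 5; 19

Execution, op by op:
  [24, -20, -23, -1, 32, 32, -11, 17] -> [24, -1, 32, 32, 17] -> -1
  [12, -20, 34, -26, -1, 49] -> [12, 34, -1, 49] -> -1
  [-31, 5, 6] -> [5, 6] -> 5
  [-47, 39, 19, -19, -20, 39] -> [39, 19, 39] -> 19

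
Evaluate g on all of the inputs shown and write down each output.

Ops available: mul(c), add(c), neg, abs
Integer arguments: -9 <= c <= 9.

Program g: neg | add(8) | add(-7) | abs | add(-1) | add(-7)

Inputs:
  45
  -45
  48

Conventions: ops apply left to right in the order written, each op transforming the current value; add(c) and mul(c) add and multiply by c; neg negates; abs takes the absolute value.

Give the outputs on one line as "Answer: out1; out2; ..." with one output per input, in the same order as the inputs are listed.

36; 38; 39

Execution, op by op:
  45 -> -45 -> -37 -> -44 -> 44 -> 43 -> 36
  -45 -> 45 -> 53 -> 46 -> 46 -> 45 -> 38
  48 -> -48 -> -40 -> -47 -> 47 -> 46 -> 39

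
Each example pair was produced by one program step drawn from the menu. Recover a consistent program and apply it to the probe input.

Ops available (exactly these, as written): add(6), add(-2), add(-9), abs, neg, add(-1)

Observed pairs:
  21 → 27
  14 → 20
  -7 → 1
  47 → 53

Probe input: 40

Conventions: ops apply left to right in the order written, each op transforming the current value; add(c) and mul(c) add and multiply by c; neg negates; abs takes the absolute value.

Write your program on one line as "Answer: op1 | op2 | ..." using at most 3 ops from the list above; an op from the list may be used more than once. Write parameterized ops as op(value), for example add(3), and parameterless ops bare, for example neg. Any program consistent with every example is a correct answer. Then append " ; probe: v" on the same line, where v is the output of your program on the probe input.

add(6) | neg | abs ; probe: 46

Check, running the answer program on each example:
  21 -> 27 -> -27 -> 27
  14 -> 20 -> -20 -> 20
  -7 -> -1 -> 1 -> 1
  47 -> 53 -> -53 -> 53
  probe: 40 -> 46 -> -46 -> 46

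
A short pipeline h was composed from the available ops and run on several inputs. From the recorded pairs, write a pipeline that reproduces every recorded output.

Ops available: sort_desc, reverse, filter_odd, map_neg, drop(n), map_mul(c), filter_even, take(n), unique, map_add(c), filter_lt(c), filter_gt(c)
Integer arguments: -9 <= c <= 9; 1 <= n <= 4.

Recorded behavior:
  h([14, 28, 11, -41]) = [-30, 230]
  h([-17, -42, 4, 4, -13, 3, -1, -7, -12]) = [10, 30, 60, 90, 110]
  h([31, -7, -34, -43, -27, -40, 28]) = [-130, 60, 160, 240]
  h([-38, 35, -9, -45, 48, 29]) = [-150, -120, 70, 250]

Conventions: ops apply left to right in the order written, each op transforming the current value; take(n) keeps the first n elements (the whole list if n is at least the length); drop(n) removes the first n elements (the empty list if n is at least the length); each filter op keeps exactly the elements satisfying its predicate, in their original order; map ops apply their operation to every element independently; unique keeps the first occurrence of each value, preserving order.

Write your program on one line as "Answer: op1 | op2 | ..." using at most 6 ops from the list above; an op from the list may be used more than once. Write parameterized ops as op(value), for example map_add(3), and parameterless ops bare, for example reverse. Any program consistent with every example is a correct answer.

filter_odd | reverse | map_add(-5) | sort_desc | map_mul(-5)

Check, running the answer program on each example:
  [14, 28, 11, -41] -> [11, -41] -> [-41, 11] -> [-46, 6] -> [6, -46] -> [-30, 230]
  [-17, -42, 4, 4, -13, 3, -1, -7, -12] -> [-17, -13, 3, -1, -7] -> [-7, -1, 3, -13, -17] -> [-12, -6, -2, -18, -22] -> [-2, -6, -12, -18, -22] -> [10, 30, 60, 90, 110]
  [31, -7, -34, -43, -27, -40, 28] -> [31, -7, -43, -27] -> [-27, -43, -7, 31] -> [-32, -48, -12, 26] -> [26, -12, -32, -48] -> [-130, 60, 160, 240]
  [-38, 35, -9, -45, 48, 29] -> [35, -9, -45, 29] -> [29, -45, -9, 35] -> [24, -50, -14, 30] -> [30, 24, -14, -50] -> [-150, -120, 70, 250]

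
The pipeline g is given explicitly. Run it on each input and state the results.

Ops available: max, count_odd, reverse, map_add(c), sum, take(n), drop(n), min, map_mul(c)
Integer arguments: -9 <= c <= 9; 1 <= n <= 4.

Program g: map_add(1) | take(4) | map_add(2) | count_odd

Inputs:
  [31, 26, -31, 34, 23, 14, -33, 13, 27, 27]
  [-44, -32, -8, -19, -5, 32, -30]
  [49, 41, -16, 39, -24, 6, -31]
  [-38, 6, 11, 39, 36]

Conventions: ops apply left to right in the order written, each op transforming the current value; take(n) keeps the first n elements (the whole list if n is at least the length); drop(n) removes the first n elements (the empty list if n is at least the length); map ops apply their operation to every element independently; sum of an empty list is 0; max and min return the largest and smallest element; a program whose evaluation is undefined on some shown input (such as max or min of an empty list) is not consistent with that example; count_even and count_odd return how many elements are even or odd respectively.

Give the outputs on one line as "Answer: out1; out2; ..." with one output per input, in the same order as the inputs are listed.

2; 3; 1; 2

Execution, op by op:
  [31, 26, -31, 34, 23, 14, -33, 13, 27, 27] -> [32, 27, -30, 35, 24, 15, -32, 14, 28, 28] -> [32, 27, -30, 35] -> [34, 29, -28, 37] -> 2
  [-44, -32, -8, -19, -5, 32, -30] -> [-43, -31, -7, -18, -4, 33, -29] -> [-43, -31, -7, -18] -> [-41, -29, -5, -16] -> 3
  [49, 41, -16, 39, -24, 6, -31] -> [50, 42, -15, 40, -23, 7, -30] -> [50, 42, -15, 40] -> [52, 44, -13, 42] -> 1
  [-38, 6, 11, 39, 36] -> [-37, 7, 12, 40, 37] -> [-37, 7, 12, 40] -> [-35, 9, 14, 42] -> 2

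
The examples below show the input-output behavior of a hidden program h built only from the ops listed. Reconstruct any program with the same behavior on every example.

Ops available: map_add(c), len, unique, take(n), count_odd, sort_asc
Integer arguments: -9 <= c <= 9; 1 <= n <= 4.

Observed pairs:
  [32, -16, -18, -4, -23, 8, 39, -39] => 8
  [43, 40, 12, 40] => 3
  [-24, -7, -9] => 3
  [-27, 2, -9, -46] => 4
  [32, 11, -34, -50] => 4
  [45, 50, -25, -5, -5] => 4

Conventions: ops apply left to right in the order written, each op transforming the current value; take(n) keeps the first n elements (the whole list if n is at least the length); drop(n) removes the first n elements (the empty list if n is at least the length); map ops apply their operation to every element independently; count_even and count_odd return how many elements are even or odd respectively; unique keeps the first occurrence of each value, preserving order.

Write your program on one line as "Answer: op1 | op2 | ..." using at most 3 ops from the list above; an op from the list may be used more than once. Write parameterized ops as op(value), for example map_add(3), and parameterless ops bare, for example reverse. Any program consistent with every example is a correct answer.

unique | sort_asc | len

Check, running the answer program on each example:
  [32, -16, -18, -4, -23, 8, 39, -39] -> [32, -16, -18, -4, -23, 8, 39, -39] -> [-39, -23, -18, -16, -4, 8, 32, 39] -> 8
  [43, 40, 12, 40] -> [43, 40, 12] -> [12, 40, 43] -> 3
  [-24, -7, -9] -> [-24, -7, -9] -> [-24, -9, -7] -> 3
  [-27, 2, -9, -46] -> [-27, 2, -9, -46] -> [-46, -27, -9, 2] -> 4
  [32, 11, -34, -50] -> [32, 11, -34, -50] -> [-50, -34, 11, 32] -> 4
  [45, 50, -25, -5, -5] -> [45, 50, -25, -5] -> [-25, -5, 45, 50] -> 4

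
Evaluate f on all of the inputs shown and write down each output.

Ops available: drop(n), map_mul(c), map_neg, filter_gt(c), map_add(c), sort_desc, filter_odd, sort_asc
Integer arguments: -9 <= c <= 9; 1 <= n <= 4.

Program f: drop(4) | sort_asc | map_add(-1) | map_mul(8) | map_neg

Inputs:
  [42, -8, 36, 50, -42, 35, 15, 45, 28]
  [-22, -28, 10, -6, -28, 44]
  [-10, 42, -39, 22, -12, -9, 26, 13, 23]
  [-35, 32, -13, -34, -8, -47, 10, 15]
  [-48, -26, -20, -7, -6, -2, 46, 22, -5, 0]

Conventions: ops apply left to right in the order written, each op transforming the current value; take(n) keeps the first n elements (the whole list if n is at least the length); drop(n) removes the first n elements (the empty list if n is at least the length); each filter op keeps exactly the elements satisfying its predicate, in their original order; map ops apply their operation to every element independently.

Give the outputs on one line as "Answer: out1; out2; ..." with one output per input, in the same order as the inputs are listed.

[344, -112, -216, -272, -352]; [232, -344]; [104, 80, -96, -176, -200]; [384, 72, -72, -112]; [56, 48, 24, 8, -168, -360]

Execution, op by op:
  [42, -8, 36, 50, -42, 35, 15, 45, 28] -> [-42, 35, 15, 45, 28] -> [-42, 15, 28, 35, 45] -> [-43, 14, 27, 34, 44] -> [-344, 112, 216, 272, 352] -> [344, -112, -216, -272, -352]
  [-22, -28, 10, -6, -28, 44] -> [-28, 44] -> [-28, 44] -> [-29, 43] -> [-232, 344] -> [232, -344]
  [-10, 42, -39, 22, -12, -9, 26, 13, 23] -> [-12, -9, 26, 13, 23] -> [-12, -9, 13, 23, 26] -> [-13, -10, 12, 22, 25] -> [-104, -80, 96, 176, 200] -> [104, 80, -96, -176, -200]
  [-35, 32, -13, -34, -8, -47, 10, 15] -> [-8, -47, 10, 15] -> [-47, -8, 10, 15] -> [-48, -9, 9, 14] -> [-384, -72, 72, 112] -> [384, 72, -72, -112]
  [-48, -26, -20, -7, -6, -2, 46, 22, -5, 0] -> [-6, -2, 46, 22, -5, 0] -> [-6, -5, -2, 0, 22, 46] -> [-7, -6, -3, -1, 21, 45] -> [-56, -48, -24, -8, 168, 360] -> [56, 48, 24, 8, -168, -360]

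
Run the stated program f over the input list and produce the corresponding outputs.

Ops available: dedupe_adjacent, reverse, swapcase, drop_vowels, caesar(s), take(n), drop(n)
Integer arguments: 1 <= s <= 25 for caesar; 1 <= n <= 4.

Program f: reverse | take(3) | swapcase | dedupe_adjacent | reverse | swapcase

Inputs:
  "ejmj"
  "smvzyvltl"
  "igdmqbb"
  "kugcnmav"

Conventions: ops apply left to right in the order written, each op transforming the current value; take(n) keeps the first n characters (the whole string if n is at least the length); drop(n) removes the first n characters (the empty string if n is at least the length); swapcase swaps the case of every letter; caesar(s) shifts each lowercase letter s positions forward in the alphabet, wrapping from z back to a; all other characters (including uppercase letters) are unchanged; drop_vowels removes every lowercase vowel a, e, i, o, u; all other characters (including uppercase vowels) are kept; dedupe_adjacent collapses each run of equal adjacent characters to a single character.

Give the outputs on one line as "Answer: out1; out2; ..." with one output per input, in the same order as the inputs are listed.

Execution, op by op:
  "ejmj" -> "jmje" -> "jmj" -> "JMJ" -> "JMJ" -> "JMJ" -> "jmj"
  "smvzyvltl" -> "ltlvyzvms" -> "ltl" -> "LTL" -> "LTL" -> "LTL" -> "ltl"
  "igdmqbb" -> "bbqmdgi" -> "bbq" -> "BBQ" -> "BQ" -> "QB" -> "qb"
  "kugcnmav" -> "vamncguk" -> "vam" -> "VAM" -> "VAM" -> "MAV" -> "mav"

"jmj"; "ltl"; "qb"; "mav"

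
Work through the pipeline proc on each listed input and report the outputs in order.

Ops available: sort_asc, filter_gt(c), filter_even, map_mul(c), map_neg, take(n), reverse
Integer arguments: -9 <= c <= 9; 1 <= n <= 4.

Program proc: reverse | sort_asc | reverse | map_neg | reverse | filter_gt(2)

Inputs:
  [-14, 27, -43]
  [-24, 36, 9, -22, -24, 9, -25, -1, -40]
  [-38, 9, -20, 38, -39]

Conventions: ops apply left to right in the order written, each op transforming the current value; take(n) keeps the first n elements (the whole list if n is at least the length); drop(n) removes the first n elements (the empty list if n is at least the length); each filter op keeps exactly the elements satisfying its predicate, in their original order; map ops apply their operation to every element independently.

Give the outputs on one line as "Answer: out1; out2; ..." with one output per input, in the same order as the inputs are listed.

[43, 14]; [40, 25, 24, 24, 22]; [39, 38, 20]

Execution, op by op:
  [-14, 27, -43] -> [-43, 27, -14] -> [-43, -14, 27] -> [27, -14, -43] -> [-27, 14, 43] -> [43, 14, -27] -> [43, 14]
  [-24, 36, 9, -22, -24, 9, -25, -1, -40] -> [-40, -1, -25, 9, -24, -22, 9, 36, -24] -> [-40, -25, -24, -24, -22, -1, 9, 9, 36] -> [36, 9, 9, -1, -22, -24, -24, -25, -40] -> [-36, -9, -9, 1, 22, 24, 24, 25, 40] -> [40, 25, 24, 24, 22, 1, -9, -9, -36] -> [40, 25, 24, 24, 22]
  [-38, 9, -20, 38, -39] -> [-39, 38, -20, 9, -38] -> [-39, -38, -20, 9, 38] -> [38, 9, -20, -38, -39] -> [-38, -9, 20, 38, 39] -> [39, 38, 20, -9, -38] -> [39, 38, 20]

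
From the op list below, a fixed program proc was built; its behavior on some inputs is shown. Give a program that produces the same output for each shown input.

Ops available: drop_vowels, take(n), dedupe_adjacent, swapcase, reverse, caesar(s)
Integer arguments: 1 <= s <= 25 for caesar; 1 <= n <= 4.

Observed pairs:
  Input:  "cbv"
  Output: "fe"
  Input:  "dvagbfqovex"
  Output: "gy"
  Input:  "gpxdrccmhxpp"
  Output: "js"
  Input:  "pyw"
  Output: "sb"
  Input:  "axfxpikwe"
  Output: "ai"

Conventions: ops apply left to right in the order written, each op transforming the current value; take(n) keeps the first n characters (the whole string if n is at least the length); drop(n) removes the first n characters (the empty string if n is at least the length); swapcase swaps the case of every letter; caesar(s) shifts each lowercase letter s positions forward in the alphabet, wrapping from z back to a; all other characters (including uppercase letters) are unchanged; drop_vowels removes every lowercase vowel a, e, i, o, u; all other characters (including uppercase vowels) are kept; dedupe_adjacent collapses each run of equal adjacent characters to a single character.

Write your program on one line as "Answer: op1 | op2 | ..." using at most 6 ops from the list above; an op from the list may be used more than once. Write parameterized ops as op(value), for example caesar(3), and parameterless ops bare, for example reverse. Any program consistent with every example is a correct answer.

drop_vowels | dedupe_adjacent | take(2) | caesar(16) | caesar(13)

Check, running the answer program on each example:
  "cbv" -> "cbv" -> "cbv" -> "cb" -> "sr" -> "fe"
  "dvagbfqovex" -> "dvgbfqvx" -> "dvgbfqvx" -> "dv" -> "tl" -> "gy"
  "gpxdrccmhxpp" -> "gpxdrccmhxpp" -> "gpxdrcmhxp" -> "gp" -> "wf" -> "js"
  "pyw" -> "pyw" -> "pyw" -> "py" -> "fo" -> "sb"
  "axfxpikwe" -> "xfxpkw" -> "xfxpkw" -> "xf" -> "nv" -> "ai"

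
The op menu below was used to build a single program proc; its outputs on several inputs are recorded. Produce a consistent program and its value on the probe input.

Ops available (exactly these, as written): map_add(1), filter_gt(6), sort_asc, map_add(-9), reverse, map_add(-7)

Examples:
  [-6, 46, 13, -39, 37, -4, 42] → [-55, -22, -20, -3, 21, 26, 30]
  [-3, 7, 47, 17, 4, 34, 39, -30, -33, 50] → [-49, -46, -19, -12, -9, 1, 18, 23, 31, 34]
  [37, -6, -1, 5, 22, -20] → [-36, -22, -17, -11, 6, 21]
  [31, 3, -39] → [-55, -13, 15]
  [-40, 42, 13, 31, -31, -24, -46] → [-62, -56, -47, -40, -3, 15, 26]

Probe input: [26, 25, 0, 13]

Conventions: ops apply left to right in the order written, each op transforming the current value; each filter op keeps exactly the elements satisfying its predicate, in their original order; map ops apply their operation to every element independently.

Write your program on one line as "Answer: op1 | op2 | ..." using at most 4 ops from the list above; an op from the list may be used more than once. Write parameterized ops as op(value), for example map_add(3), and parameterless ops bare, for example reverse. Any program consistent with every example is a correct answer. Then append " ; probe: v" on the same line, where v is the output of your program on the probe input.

map_add(-9) | map_add(-7) | sort_asc ; probe: [-16, -3, 9, 10]

Check, running the answer program on each example:
  [-6, 46, 13, -39, 37, -4, 42] -> [-15, 37, 4, -48, 28, -13, 33] -> [-22, 30, -3, -55, 21, -20, 26] -> [-55, -22, -20, -3, 21, 26, 30]
  [-3, 7, 47, 17, 4, 34, 39, -30, -33, 50] -> [-12, -2, 38, 8, -5, 25, 30, -39, -42, 41] -> [-19, -9, 31, 1, -12, 18, 23, -46, -49, 34] -> [-49, -46, -19, -12, -9, 1, 18, 23, 31, 34]
  [37, -6, -1, 5, 22, -20] -> [28, -15, -10, -4, 13, -29] -> [21, -22, -17, -11, 6, -36] -> [-36, -22, -17, -11, 6, 21]
  [31, 3, -39] -> [22, -6, -48] -> [15, -13, -55] -> [-55, -13, 15]
  [-40, 42, 13, 31, -31, -24, -46] -> [-49, 33, 4, 22, -40, -33, -55] -> [-56, 26, -3, 15, -47, -40, -62] -> [-62, -56, -47, -40, -3, 15, 26]
  probe: [26, 25, 0, 13] -> [17, 16, -9, 4] -> [10, 9, -16, -3] -> [-16, -3, 9, 10]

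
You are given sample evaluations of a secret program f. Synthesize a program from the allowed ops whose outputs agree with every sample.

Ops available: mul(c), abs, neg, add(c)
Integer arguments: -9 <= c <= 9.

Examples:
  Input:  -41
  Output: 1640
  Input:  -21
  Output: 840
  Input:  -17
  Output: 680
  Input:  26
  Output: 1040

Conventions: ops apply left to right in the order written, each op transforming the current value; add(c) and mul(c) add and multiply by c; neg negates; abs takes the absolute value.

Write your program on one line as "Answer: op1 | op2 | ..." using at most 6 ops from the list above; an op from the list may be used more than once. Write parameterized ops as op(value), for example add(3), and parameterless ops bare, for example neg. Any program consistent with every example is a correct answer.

neg | abs | mul(5) | neg | mul(-8)

Check, running the answer program on each example:
  -41 -> 41 -> 41 -> 205 -> -205 -> 1640
  -21 -> 21 -> 21 -> 105 -> -105 -> 840
  -17 -> 17 -> 17 -> 85 -> -85 -> 680
  26 -> -26 -> 26 -> 130 -> -130 -> 1040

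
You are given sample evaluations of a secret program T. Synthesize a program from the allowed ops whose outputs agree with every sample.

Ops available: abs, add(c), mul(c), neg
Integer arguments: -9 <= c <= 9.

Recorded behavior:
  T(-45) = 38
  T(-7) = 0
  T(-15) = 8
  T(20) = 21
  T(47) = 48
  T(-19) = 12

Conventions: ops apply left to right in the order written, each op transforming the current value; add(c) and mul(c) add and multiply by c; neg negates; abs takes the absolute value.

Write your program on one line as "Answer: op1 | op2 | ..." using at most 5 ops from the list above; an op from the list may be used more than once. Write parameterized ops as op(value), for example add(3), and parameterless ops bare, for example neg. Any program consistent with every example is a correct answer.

add(4) | abs | add(-1) | add(-2)

Check, running the answer program on each example:
  -45 -> -41 -> 41 -> 40 -> 38
  -7 -> -3 -> 3 -> 2 -> 0
  -15 -> -11 -> 11 -> 10 -> 8
  20 -> 24 -> 24 -> 23 -> 21
  47 -> 51 -> 51 -> 50 -> 48
  -19 -> -15 -> 15 -> 14 -> 12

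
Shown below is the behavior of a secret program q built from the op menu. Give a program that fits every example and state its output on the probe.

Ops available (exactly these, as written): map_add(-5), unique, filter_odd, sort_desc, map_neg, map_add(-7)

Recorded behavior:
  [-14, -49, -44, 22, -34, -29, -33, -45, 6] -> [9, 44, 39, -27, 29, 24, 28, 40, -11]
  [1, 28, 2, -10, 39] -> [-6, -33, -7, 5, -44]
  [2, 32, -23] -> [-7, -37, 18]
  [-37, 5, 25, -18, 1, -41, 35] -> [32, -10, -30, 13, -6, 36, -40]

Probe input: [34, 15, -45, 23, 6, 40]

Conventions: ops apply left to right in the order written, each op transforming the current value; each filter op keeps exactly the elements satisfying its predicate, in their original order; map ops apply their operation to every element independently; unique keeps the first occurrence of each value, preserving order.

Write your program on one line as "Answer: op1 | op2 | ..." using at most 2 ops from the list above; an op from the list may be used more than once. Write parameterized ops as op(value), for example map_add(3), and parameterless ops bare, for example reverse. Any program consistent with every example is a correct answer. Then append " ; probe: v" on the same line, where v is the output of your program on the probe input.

map_neg | map_add(-5) ; probe: [-39, -20, 40, -28, -11, -45]

Check, running the answer program on each example:
  [-14, -49, -44, 22, -34, -29, -33, -45, 6] -> [14, 49, 44, -22, 34, 29, 33, 45, -6] -> [9, 44, 39, -27, 29, 24, 28, 40, -11]
  [1, 28, 2, -10, 39] -> [-1, -28, -2, 10, -39] -> [-6, -33, -7, 5, -44]
  [2, 32, -23] -> [-2, -32, 23] -> [-7, -37, 18]
  [-37, 5, 25, -18, 1, -41, 35] -> [37, -5, -25, 18, -1, 41, -35] -> [32, -10, -30, 13, -6, 36, -40]
  probe: [34, 15, -45, 23, 6, 40] -> [-34, -15, 45, -23, -6, -40] -> [-39, -20, 40, -28, -11, -45]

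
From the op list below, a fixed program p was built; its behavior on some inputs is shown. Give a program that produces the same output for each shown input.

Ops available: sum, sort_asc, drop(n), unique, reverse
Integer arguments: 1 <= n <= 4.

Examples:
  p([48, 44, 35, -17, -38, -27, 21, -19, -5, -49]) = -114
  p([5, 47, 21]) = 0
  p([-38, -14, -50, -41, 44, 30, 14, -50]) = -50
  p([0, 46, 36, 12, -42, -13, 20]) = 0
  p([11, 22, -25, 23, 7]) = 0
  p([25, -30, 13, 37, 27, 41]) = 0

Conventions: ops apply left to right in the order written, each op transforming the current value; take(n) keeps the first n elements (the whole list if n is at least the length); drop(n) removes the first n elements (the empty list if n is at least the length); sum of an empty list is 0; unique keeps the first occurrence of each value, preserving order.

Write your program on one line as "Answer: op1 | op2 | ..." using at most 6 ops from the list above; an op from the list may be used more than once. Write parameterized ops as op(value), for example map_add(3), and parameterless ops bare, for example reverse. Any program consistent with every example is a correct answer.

sort_asc | reverse | drop(4) | drop(3) | sum

Check, running the answer program on each example:
  [48, 44, 35, -17, -38, -27, 21, -19, -5, -49] -> [-49, -38, -27, -19, -17, -5, 21, 35, 44, 48] -> [48, 44, 35, 21, -5, -17, -19, -27, -38, -49] -> [-5, -17, -19, -27, -38, -49] -> [-27, -38, -49] -> -114
  [5, 47, 21] -> [5, 21, 47] -> [47, 21, 5] -> [] -> [] -> 0
  [-38, -14, -50, -41, 44, 30, 14, -50] -> [-50, -50, -41, -38, -14, 14, 30, 44] -> [44, 30, 14, -14, -38, -41, -50, -50] -> [-38, -41, -50, -50] -> [-50] -> -50
  [0, 46, 36, 12, -42, -13, 20] -> [-42, -13, 0, 12, 20, 36, 46] -> [46, 36, 20, 12, 0, -13, -42] -> [0, -13, -42] -> [] -> 0
  [11, 22, -25, 23, 7] -> [-25, 7, 11, 22, 23] -> [23, 22, 11, 7, -25] -> [-25] -> [] -> 0
  [25, -30, 13, 37, 27, 41] -> [-30, 13, 25, 27, 37, 41] -> [41, 37, 27, 25, 13, -30] -> [13, -30] -> [] -> 0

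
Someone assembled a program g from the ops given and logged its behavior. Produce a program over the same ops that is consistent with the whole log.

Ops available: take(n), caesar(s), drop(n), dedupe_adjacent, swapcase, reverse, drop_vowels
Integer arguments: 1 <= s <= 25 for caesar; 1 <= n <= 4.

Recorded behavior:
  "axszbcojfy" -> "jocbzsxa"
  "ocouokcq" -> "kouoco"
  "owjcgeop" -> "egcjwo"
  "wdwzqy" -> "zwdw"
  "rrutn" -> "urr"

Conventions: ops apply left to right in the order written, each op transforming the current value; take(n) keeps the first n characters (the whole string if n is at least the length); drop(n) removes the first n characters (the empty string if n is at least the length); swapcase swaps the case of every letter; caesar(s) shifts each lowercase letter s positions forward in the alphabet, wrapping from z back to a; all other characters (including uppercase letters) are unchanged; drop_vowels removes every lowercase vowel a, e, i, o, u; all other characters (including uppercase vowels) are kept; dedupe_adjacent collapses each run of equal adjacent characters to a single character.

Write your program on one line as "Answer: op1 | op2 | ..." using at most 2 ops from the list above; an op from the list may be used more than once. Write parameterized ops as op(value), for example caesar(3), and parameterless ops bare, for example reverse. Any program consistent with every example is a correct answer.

reverse | drop(2)

Check, running the answer program on each example:
  "axszbcojfy" -> "yfjocbzsxa" -> "jocbzsxa"
  "ocouokcq" -> "qckouoco" -> "kouoco"
  "owjcgeop" -> "poegcjwo" -> "egcjwo"
  "wdwzqy" -> "yqzwdw" -> "zwdw"
  "rrutn" -> "nturr" -> "urr"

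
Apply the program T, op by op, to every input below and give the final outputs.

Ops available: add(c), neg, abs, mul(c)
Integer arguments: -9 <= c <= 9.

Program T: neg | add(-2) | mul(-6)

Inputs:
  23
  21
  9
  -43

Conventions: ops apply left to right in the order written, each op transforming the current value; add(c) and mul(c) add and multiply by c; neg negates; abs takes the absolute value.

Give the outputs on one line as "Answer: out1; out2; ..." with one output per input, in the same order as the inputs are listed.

Execution, op by op:
  23 -> -23 -> -25 -> 150
  21 -> -21 -> -23 -> 138
  9 -> -9 -> -11 -> 66
  -43 -> 43 -> 41 -> -246

150; 138; 66; -246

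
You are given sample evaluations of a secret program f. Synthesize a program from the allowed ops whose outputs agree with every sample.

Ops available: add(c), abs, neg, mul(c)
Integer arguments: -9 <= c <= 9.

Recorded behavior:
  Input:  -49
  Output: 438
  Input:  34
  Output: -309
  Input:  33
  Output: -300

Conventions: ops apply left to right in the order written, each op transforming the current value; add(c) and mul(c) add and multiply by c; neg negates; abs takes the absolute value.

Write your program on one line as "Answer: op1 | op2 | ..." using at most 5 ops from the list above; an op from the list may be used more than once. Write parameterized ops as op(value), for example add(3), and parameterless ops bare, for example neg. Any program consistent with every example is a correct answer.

add(2) | mul(-9) | add(8) | add(7)

Check, running the answer program on each example:
  -49 -> -47 -> 423 -> 431 -> 438
  34 -> 36 -> -324 -> -316 -> -309
  33 -> 35 -> -315 -> -307 -> -300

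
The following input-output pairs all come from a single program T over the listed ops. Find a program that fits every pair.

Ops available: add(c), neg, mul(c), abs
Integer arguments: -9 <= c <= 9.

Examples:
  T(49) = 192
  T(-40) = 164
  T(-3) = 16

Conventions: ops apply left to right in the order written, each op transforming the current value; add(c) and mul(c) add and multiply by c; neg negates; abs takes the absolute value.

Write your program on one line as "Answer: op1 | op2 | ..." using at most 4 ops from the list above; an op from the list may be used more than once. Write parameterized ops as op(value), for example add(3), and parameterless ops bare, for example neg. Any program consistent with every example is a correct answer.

add(-1) | abs | mul(4)

Check, running the answer program on each example:
  49 -> 48 -> 48 -> 192
  -40 -> -41 -> 41 -> 164
  -3 -> -4 -> 4 -> 16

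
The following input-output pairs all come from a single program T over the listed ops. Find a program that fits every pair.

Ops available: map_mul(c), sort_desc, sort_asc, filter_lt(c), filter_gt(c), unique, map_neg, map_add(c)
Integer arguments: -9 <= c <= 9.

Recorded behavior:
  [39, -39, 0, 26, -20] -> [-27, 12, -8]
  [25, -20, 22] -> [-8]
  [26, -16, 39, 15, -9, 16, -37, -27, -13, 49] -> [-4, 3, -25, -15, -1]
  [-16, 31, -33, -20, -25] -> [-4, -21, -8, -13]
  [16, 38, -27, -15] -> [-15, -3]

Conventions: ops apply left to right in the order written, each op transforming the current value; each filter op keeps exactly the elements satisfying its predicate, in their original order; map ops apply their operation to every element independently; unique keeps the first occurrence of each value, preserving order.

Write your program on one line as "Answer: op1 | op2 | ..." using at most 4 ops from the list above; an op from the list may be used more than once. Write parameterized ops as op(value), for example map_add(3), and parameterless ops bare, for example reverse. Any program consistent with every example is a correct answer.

filter_lt(2) | map_add(7) | map_add(5)

Check, running the answer program on each example:
  [39, -39, 0, 26, -20] -> [-39, 0, -20] -> [-32, 7, -13] -> [-27, 12, -8]
  [25, -20, 22] -> [-20] -> [-13] -> [-8]
  [26, -16, 39, 15, -9, 16, -37, -27, -13, 49] -> [-16, -9, -37, -27, -13] -> [-9, -2, -30, -20, -6] -> [-4, 3, -25, -15, -1]
  [-16, 31, -33, -20, -25] -> [-16, -33, -20, -25] -> [-9, -26, -13, -18] -> [-4, -21, -8, -13]
  [16, 38, -27, -15] -> [-27, -15] -> [-20, -8] -> [-15, -3]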